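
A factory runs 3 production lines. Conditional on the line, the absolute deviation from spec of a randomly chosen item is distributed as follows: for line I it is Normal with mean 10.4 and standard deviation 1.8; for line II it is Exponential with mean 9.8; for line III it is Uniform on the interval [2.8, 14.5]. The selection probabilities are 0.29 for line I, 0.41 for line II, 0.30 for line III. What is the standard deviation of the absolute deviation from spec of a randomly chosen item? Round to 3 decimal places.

Per component, I: μ=10.4, E[X²]=111.4; II: μ=9.8, E[X²]=192.08; III: μ=8.65, E[X²]=86.23.
E[X] = 0.29·10.4 + 0.41·9.8 + 0.3·8.65 = 9.629.
E[X²] = 0.29·111.4 + 0.41·192.08 + 0.3·86.23 = 136.928.
Var(X) = E[X²] − (E[X])² = 136.928 − 92.7176 = 44.2102.
SD(X) = √44.2102 = 6.64907.

6.649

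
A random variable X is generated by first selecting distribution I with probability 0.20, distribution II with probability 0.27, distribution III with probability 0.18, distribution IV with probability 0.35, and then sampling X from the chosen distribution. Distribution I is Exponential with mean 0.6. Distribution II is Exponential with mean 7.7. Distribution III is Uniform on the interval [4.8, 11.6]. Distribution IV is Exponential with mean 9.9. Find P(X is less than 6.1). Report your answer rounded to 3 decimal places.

Conditional on each component, P(X < 6.1): I: 0.999962; II: 0.547156; III: 0.191176; IV: 0.459987.
By total probability, P(X < 6.1) = 0.2·0.999962 + 0.27·0.547156 + 0.18·0.191176 + 0.35·0.459987 = 0.543132.

0.543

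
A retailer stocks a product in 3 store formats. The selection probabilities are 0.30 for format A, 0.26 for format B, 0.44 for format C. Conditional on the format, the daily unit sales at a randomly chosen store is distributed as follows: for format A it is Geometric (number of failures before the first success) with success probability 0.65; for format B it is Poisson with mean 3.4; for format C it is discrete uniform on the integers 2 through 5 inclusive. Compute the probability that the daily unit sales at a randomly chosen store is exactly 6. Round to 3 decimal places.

0.019

Conditional on each format, P(X = 6): A: 0.00119487; B: 0.0716044; C: 0.
By total probability, P(X = 6) = 0.3·0.00119487 + 0.26·0.0716044 + 0.44·0 = 0.0189756.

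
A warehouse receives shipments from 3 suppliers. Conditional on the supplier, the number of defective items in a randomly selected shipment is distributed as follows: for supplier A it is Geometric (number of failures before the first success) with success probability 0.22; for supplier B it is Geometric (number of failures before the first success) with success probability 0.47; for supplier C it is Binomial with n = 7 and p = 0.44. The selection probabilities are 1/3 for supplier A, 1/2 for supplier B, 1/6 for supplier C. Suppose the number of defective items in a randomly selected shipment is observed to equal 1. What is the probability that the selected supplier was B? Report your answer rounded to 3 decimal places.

Likelihoods P(X=1 | ·): A: 0.1716; B: 0.2491; C: 0.0949902.
Posterior ∝ prior × likelihood. Numerator for B: 0.5·0.2491 = 0.12455.
Normalizing constant: 0.333333·0.1716 + 0.5·0.2491 + 0.166667·0.0949902 = 0.197582.
P(B | observation) = 0.12455 / 0.197582 = 0.630372.

0.630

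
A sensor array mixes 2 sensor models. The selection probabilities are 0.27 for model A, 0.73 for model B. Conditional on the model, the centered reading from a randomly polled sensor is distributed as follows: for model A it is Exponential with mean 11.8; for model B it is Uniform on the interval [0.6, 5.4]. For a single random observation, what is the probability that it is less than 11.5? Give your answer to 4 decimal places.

Conditional on each model, P(X < 11.5): A: 0.622648; B: 1.
By total probability, P(X < 11.5) = 0.27·0.622648 + 0.73·1 = 0.898115.

0.8981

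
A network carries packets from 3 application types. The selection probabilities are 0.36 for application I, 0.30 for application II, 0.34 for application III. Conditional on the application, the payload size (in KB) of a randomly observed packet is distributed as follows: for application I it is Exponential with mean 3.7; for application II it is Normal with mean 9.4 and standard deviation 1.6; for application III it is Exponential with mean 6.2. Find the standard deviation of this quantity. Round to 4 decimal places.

Per component, I: μ=3.7, E[X²]=27.38; II: μ=9.4, E[X²]=90.92; III: μ=6.2, E[X²]=76.88.
E[X] = 0.36·3.7 + 0.3·9.4 + 0.34·6.2 = 6.26.
E[X²] = 0.36·27.38 + 0.3·90.92 + 0.34·76.88 = 63.272.
Var(X) = E[X²] − (E[X])² = 63.272 − 39.1876 = 24.0844.
SD(X) = √24.0844 = 4.90759.

4.9076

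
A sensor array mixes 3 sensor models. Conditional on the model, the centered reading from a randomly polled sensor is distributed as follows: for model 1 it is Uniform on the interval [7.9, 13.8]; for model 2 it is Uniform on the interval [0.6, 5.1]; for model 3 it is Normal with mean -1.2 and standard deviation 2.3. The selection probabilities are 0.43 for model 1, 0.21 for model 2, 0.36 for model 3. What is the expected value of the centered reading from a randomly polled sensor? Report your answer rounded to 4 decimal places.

4.8320

Component means — 1: 10.85; 2: 2.85; 3: -1.2.
E[X] = 0.43·10.85 + 0.21·2.85 + 0.36·-1.2 = 4.832.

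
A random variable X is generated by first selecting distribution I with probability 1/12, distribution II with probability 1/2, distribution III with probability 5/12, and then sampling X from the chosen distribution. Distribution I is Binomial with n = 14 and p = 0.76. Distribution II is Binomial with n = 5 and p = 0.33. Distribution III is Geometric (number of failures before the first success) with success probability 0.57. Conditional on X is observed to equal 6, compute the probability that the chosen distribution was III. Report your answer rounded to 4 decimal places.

Likelihoods P(X=6 | ·): I: 0.00636982; II: 0; III: 0.00360318.
Posterior ∝ prior × likelihood. Numerator for III: 0.416667·0.00360318 = 0.00150132.
Normalizing constant: 0.0833333·0.00636982 + 0.5·0 + 0.416667·0.00360318 = 0.00203214.
P(III | observation) = 0.00150132 / 0.00203214 = 0.738789.

0.7388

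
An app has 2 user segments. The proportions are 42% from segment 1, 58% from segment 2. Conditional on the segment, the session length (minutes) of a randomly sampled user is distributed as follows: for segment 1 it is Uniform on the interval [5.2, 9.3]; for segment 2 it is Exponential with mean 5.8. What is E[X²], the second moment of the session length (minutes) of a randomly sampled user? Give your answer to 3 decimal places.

For each component E[X²] = Var + (mean)², giving 1: 53.9633; 2: 67.28.
Overall E[X²] = 0.42·53.9633 + 0.58·67.28 = 61.687.

61.687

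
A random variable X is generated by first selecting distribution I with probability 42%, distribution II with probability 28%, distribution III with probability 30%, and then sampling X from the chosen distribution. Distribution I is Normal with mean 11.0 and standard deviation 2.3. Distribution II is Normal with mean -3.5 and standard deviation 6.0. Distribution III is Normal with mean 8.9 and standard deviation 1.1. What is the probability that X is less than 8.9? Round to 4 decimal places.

0.5004

Conditional on each component, P(X < 8.9): I: 0.18061; II: 0.980617; III: 0.5.
By total probability, P(X < 8.9) = 0.42·0.18061 + 0.28·0.980617 + 0.3·0.5 = 0.500429.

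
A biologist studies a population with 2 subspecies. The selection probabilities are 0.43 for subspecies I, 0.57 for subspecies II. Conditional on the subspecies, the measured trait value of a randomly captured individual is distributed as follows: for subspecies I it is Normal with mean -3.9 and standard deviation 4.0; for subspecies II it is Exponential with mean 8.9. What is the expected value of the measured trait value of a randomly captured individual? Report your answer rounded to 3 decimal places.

3.396

Component means — I: -3.9; II: 8.9.
E[X] = 0.43·-3.9 + 0.57·8.9 = 3.396.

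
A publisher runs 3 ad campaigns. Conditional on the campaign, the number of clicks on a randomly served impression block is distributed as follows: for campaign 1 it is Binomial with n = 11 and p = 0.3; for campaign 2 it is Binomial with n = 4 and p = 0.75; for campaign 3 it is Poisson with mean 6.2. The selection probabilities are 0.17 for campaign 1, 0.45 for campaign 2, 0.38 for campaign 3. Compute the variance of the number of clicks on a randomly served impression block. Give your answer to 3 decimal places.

Per component, 1: μ=3.3, E[X²]=13.2; 2: μ=3, E[X²]=9.75; 3: μ=6.2, E[X²]=44.64.
E[X] = 0.17·3.3 + 0.45·3 + 0.38·6.2 = 4.267.
E[X²] = 0.17·13.2 + 0.45·9.75 + 0.38·44.64 = 23.5947.
Var(X) = E[X²] − (E[X])² = 23.5947 − 18.2073 = 5.38741.

5.387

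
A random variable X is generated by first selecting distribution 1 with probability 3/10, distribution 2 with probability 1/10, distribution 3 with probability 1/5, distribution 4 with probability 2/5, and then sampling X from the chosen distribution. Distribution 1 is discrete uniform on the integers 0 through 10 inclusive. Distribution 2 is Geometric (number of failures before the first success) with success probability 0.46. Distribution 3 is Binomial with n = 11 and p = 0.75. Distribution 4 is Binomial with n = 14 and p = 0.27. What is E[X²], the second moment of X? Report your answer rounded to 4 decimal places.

31.7371

For each component E[X²] = Var + (mean)², giving 1: 35; 2: 3.93006; 3: 70.125; 4: 17.0478.
Overall E[X²] = 0.3·35 + 0.1·3.93006 + 0.2·70.125 + 0.4·17.0478 = 31.7371.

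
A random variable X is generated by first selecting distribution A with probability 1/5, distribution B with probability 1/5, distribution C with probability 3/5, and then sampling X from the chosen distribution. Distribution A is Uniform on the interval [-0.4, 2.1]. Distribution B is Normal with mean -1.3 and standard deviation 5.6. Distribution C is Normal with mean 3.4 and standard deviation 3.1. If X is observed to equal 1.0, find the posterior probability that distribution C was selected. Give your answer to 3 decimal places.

0.381

Likelihoods f(1.0 | ·): A: 0.4; B: 0.0654775; C: 0.0953664.
Posterior ∝ prior × likelihood. Numerator for C: 0.6·0.0953664 = 0.0572199.
Normalizing constant: 0.2·0.4 + 0.2·0.0654775 + 0.6·0.0953664 = 0.150315.
P(C | observation) = 0.0572199 / 0.150315 = 0.380665.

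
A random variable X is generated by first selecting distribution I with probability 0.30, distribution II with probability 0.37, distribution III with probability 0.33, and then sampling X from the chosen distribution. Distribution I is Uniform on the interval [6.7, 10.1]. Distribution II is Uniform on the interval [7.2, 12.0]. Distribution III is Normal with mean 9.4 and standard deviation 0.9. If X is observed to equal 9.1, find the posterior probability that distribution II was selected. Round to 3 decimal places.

0.254

Likelihoods f(9.1 | ·): I: 0.294118; II: 0.208333; III: 0.419315.
Posterior ∝ prior × likelihood. Numerator for II: 0.37·0.208333 = 0.0770833.
Normalizing constant: 0.3·0.294118 + 0.37·0.208333 + 0.33·0.419315 = 0.303692.
P(II | observation) = 0.0770833 / 0.303692 = 0.25382.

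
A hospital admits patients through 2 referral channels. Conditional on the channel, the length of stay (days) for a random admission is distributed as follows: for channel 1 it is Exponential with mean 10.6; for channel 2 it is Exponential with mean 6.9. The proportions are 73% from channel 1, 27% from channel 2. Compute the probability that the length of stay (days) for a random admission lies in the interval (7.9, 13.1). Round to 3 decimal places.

Conditional on each channel, P(7.9 < X < 13.1): 1: 0.184012; 2: 0.168461.
By total probability, P(7.9 < X < 13.1) = 0.73·0.184012 + 0.27·0.168461 = 0.179813.

0.180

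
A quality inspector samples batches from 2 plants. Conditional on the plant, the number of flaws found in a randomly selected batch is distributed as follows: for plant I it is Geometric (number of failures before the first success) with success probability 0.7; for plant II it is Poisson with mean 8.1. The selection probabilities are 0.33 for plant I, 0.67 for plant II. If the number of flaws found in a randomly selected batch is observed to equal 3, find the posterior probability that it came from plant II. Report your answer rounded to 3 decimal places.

Likelihoods P(X=3 | ·): I: 0.0189; II: 0.0268855.
Posterior ∝ prior × likelihood. Numerator for II: 0.67·0.0268855 = 0.0180133.
Normalizing constant: 0.33·0.0189 + 0.67·0.0268855 = 0.0242503.
P(II | observation) = 0.0180133 / 0.0242503 = 0.742807.

0.743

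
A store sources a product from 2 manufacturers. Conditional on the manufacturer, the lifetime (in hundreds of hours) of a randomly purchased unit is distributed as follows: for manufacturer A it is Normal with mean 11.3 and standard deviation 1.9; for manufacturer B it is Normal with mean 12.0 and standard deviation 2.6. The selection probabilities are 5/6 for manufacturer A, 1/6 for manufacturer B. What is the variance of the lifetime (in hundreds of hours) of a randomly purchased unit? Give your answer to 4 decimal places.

Per component, A: μ=11.3, E[X²]=131.3; B: μ=12, E[X²]=150.76.
E[X] = 0.833333·11.3 + 0.166667·12 = 11.4167.
E[X²] = 0.833333·131.3 + 0.166667·150.76 = 134.543.
Var(X) = E[X²] − (E[X])² = 134.543 − 130.34 = 4.20306.

4.2031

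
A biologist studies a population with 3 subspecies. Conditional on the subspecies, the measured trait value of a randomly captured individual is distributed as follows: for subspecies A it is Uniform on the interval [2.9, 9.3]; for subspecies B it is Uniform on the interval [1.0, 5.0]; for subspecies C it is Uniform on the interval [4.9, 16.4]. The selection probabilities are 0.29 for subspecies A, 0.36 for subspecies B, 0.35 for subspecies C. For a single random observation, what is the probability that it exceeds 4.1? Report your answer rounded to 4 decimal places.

0.6666

Conditional on each subspecies, P(X > 4.1): A: 0.8125; B: 0.225; C: 1.
By total probability, P(X > 4.1) = 0.29·0.8125 + 0.36·0.225 + 0.35·1 = 0.666625.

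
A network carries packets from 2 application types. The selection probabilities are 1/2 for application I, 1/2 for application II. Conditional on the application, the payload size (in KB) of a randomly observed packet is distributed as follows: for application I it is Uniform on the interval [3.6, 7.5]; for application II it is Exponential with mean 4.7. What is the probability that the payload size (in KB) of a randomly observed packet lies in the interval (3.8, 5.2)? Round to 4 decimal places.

0.2369

Conditional on each application, P(3.8 < X < 5.2): I: 0.358974; II: 0.114768.
By total probability, P(3.8 < X < 5.2) = 0.5·0.358974 + 0.5·0.114768 = 0.236871.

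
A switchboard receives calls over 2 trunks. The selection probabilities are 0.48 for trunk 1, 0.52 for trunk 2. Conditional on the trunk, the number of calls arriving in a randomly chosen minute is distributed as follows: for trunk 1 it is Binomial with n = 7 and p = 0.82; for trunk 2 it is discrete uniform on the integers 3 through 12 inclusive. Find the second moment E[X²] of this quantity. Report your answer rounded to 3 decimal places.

49.851

For each component E[X²] = Var + (mean)², giving 1: 33.9808; 2: 64.5.
Overall E[X²] = 0.48·33.9808 + 0.52·64.5 = 49.8508.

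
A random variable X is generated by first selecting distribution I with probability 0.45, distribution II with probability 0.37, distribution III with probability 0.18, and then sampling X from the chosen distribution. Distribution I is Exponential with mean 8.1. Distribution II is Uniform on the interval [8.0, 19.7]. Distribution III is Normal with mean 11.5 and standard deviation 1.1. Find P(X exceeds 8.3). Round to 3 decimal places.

Conditional on each component, P(X > 8.3): I: 0.358907; II: 0.974359; III: 0.998188.
By total probability, P(X > 8.3) = 0.45·0.358907 + 0.37·0.974359 + 0.18·0.998188 = 0.701695.

0.702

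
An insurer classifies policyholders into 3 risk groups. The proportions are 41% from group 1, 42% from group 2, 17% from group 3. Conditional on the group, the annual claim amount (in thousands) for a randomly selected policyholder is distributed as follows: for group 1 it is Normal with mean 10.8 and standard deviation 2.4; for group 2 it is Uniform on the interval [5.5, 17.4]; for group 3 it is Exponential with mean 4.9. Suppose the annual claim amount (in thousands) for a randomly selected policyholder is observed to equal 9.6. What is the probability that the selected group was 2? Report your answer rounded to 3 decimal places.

Likelihoods f(9.6 | ·): 1: 0.146694; 2: 0.0840336; 3: 0.0287701.
Posterior ∝ prior × likelihood. Numerator for 2: 0.42·0.0840336 = 0.0352941.
Normalizing constant: 0.41·0.146694 + 0.42·0.0840336 + 0.17·0.0287701 = 0.10033.
P(2 | observation) = 0.0352941 / 0.10033 = 0.351782.

0.352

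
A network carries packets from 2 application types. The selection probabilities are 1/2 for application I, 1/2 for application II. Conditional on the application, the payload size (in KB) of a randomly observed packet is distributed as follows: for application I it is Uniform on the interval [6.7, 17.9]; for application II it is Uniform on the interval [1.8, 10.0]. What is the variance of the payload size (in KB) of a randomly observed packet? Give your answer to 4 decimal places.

Per component, I: μ=12.3, E[X²]=161.743; II: μ=5.9, E[X²]=40.4133.
E[X] = 0.5·12.3 + 0.5·5.9 = 9.1.
E[X²] = 0.5·161.743 + 0.5·40.4133 = 101.078.
Var(X) = E[X²] − (E[X])² = 101.078 − 82.81 = 18.2683.

18.2683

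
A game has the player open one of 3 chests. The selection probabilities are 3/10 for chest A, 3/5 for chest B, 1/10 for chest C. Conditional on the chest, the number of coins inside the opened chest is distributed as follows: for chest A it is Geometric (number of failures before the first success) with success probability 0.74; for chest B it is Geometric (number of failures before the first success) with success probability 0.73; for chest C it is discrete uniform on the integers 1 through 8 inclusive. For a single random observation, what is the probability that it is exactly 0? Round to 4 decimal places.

Conditional on each chest, P(X = 0): A: 0.74; B: 0.73; C: 0.
By total probability, P(X = 0) = 0.3·0.74 + 0.6·0.73 + 0.1·0 = 0.66.

0.6600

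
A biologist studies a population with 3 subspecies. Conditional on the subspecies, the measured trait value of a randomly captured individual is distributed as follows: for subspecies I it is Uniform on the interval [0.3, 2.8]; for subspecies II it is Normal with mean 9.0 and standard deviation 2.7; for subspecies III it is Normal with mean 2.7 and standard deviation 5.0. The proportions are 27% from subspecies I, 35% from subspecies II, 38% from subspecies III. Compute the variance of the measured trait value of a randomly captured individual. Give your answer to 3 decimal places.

Per component, I: μ=1.55, E[X²]=2.92333; II: μ=9, E[X²]=88.29; III: μ=2.7, E[X²]=32.29.
E[X] = 0.27·1.55 + 0.35·9 + 0.38·2.7 = 4.5945.
E[X²] = 0.27·2.92333 + 0.35·88.29 + 0.38·32.29 = 43.961.
Var(X) = E[X²] − (E[X])² = 43.961 − 21.1094 = 22.8516.

22.852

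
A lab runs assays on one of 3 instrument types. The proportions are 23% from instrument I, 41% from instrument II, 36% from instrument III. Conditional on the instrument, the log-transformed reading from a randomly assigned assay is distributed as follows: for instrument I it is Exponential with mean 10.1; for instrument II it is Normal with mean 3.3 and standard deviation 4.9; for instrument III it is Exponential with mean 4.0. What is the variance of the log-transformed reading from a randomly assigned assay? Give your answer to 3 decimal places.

46.580

Per component, I: μ=10.1, E[X²]=204.02; II: μ=3.3, E[X²]=34.9; III: μ=4, E[X²]=32.
E[X] = 0.23·10.1 + 0.41·3.3 + 0.36·4 = 5.116.
E[X²] = 0.23·204.02 + 0.41·34.9 + 0.36·32 = 72.7536.
Var(X) = E[X²] − (E[X])² = 72.7536 − 26.1735 = 46.5801.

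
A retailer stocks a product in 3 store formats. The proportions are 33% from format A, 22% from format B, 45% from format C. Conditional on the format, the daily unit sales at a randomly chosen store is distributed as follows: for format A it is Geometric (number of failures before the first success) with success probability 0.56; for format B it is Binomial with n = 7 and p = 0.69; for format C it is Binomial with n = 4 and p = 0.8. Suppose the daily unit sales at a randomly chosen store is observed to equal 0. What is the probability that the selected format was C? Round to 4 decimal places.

Likelihoods P(X=0 | ·): A: 0.56; B: 0.000275126; C: 0.0016.
Posterior ∝ prior × likelihood. Numerator for C: 0.45·0.0016 = 0.00072.
Normalizing constant: 0.33·0.56 + 0.22·0.000275126 + 0.45·0.0016 = 0.185581.
P(C | observation) = 0.00072 / 0.185581 = 0.00387972.

0.0039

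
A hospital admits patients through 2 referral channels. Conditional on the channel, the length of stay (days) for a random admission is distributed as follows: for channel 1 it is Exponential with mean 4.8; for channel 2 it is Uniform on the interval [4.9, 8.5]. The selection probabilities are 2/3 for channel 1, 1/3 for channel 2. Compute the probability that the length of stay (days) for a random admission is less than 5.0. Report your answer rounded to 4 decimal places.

Conditional on each channel, P(X < 5.0): 1: 0.647134; 2: 0.0277778.
By total probability, P(X < 5.0) = 0.666667·0.647134 + 0.333333·0.0277778 = 0.440682.

0.4407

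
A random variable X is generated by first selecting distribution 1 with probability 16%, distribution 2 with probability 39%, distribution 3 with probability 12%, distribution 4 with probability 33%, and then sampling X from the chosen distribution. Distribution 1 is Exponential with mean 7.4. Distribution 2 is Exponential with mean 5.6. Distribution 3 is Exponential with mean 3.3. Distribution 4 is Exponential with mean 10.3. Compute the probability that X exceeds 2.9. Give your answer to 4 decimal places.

0.6393

Conditional on each component, P(X > 2.9): 1: 0.675777; 2: 0.595796; 3: 0.415286; 4: 0.754611.
By total probability, P(X > 2.9) = 0.16·0.675777 + 0.39·0.595796 + 0.12·0.415286 + 0.33·0.754611 = 0.639341.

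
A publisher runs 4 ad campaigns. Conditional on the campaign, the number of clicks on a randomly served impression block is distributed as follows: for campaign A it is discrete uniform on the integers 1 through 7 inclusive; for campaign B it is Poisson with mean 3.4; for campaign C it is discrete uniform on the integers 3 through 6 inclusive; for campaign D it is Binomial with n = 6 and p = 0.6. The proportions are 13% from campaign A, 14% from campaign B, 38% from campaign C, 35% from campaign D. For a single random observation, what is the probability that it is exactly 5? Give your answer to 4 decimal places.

Conditional on each campaign, P(X = 5): A: 0.142857; B: 0.126361; C: 0.25; D: 0.186624.
By total probability, P(X = 5) = 0.13·0.142857 + 0.14·0.126361 + 0.38·0.25 + 0.35·0.186624 = 0.19658.

0.1966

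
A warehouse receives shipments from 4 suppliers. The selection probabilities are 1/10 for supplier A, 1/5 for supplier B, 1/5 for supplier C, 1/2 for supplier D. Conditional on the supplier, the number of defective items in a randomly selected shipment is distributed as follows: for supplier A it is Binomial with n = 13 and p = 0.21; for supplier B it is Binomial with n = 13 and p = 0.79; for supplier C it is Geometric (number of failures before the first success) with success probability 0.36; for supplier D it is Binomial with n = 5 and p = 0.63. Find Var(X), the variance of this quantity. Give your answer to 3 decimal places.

Per component, A: μ=2.73, E[X²]=9.6096; B: μ=10.27, E[X²]=107.63; C: μ=1.77778, E[X²]=8.09877; D: μ=3.15, E[X²]=11.088.
E[X] = 0.1·2.73 + 0.2·10.27 + 0.2·1.77778 + 0.5·3.15 = 4.25756.
E[X²] = 0.1·9.6096 + 0.2·107.63 + 0.2·8.09877 + 0.5·11.088 = 29.6506.
Var(X) = E[X²] − (E[X])² = 29.6506 − 18.1268 = 11.5239.

11.524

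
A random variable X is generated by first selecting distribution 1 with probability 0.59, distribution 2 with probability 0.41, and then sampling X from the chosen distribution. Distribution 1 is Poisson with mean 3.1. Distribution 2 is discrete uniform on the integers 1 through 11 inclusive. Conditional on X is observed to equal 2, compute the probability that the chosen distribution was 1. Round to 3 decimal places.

Likelihoods P(X=2 | ·): 1: 0.216461; 2: 0.0909091.
Posterior ∝ prior × likelihood. Numerator for 1: 0.59·0.216461 = 0.127712.
Normalizing constant: 0.59·0.216461 + 0.41·0.0909091 = 0.164985.
P(1 | observation) = 0.127712 / 0.164985 = 0.774084.

0.774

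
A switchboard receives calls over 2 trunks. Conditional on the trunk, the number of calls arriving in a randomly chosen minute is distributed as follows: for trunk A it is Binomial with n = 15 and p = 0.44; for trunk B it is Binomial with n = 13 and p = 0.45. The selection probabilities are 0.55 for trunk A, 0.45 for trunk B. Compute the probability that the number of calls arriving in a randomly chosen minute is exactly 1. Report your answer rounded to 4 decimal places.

0.0031

Conditional on each trunk, P(X = 1): A: 0.00196869; B: 0.00448237.
By total probability, P(X = 1) = 0.55·0.00196869 + 0.45·0.00448237 = 0.00309985.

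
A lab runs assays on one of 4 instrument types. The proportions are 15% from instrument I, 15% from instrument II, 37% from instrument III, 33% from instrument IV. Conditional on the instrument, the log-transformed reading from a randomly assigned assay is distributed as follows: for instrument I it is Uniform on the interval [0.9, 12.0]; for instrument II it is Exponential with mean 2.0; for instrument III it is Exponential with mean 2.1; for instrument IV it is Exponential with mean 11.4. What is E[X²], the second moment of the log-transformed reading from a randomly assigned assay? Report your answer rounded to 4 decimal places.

For each component E[X²] = Var + (mean)², giving I: 51.87; II: 8; III: 8.82; IV: 259.92.
Overall E[X²] = 0.15·51.87 + 0.15·8 + 0.37·8.82 + 0.33·259.92 = 98.0175.

98.0175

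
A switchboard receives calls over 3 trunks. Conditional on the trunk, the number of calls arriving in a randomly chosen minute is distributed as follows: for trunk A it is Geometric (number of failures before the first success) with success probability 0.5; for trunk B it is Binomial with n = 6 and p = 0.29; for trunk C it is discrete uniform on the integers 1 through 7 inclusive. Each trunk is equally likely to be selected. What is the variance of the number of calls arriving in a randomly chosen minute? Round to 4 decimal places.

4.0402

Per component, A: μ=1, E[X²]=3; B: μ=1.74, E[X²]=4.263; C: μ=4, E[X²]=20.
E[X] = 0.333333·1 + 0.333333·1.74 + 0.333333·4 = 2.24667.
E[X²] = 0.333333·3 + 0.333333·4.263 + 0.333333·20 = 9.08767.
Var(X) = E[X²] − (E[X])² = 9.08767 − 5.04751 = 4.04016.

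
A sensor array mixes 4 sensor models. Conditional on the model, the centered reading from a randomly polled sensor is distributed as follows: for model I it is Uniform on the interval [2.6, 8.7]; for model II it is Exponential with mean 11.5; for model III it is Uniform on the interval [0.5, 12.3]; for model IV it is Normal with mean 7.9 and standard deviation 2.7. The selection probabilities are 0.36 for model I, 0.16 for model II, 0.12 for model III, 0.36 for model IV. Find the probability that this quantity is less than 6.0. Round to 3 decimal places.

Conditional on each model, P(X < 6.0): I: 0.557377; II: 0.406513; III: 0.466102; IV: 0.240809.
By total probability, P(X < 6.0) = 0.36·0.557377 + 0.16·0.406513 + 0.12·0.466102 + 0.36·0.240809 = 0.408321.

0.408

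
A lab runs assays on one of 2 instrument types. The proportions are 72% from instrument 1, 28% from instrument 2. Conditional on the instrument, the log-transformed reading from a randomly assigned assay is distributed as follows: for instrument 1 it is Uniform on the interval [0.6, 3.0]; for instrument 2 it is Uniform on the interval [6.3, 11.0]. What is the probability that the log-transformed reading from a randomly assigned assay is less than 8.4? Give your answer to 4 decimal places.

Conditional on each instrument, P(X < 8.4): 1: 1; 2: 0.446809.
By total probability, P(X < 8.4) = 0.72·1 + 0.28·0.446809 = 0.845106.

0.8451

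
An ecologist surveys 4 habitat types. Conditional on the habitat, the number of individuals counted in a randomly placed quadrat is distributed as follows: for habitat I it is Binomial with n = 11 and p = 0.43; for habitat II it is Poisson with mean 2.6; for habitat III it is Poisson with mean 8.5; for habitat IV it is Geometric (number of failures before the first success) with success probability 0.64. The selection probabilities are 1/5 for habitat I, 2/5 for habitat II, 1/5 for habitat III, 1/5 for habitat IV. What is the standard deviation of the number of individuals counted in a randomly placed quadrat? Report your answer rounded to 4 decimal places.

Per component, I: μ=4.73, E[X²]=25.069; II: μ=2.6, E[X²]=9.36; III: μ=8.5, E[X²]=80.75; IV: μ=0.5625, E[X²]=1.19531.
E[X] = 0.2·4.73 + 0.4·2.6 + 0.2·8.5 + 0.2·0.5625 = 3.7985.
E[X²] = 0.2·25.069 + 0.4·9.36 + 0.2·80.75 + 0.2·1.19531 = 25.1469.
Var(X) = E[X²] − (E[X])² = 25.1469 − 14.4286 = 10.7183.
SD(X) = √10.7183 = 3.27388.

3.2739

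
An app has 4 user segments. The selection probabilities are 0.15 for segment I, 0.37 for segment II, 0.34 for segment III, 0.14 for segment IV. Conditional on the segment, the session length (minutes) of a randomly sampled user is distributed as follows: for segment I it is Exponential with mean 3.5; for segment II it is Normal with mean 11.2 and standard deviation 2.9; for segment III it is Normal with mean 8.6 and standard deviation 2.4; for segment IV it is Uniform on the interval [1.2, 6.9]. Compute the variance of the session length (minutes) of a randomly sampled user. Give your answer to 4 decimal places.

Per component, I: μ=3.5, E[X²]=24.5; II: μ=11.2, E[X²]=133.85; III: μ=8.6, E[X²]=79.72; IV: μ=4.05, E[X²]=19.11.
E[X] = 0.15·3.5 + 0.37·11.2 + 0.34·8.6 + 0.14·4.05 = 8.16.
E[X²] = 0.15·24.5 + 0.37·133.85 + 0.34·79.72 + 0.14·19.11 = 82.9797.
Var(X) = E[X²] − (E[X])² = 82.9797 − 66.5856 = 16.3941.

16.3941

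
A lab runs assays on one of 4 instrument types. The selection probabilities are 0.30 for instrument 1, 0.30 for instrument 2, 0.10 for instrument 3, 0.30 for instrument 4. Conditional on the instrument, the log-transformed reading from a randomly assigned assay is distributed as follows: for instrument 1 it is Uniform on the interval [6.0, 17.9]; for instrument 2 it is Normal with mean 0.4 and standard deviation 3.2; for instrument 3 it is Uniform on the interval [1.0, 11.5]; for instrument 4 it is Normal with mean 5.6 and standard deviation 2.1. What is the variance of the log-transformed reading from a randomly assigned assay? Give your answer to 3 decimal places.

Per component, 1: μ=11.95, E[X²]=154.603; 2: μ=0.4, E[X²]=10.4; 3: μ=6.25, E[X²]=48.25; 4: μ=5.6, E[X²]=35.77.
E[X] = 0.3·11.95 + 0.3·0.4 + 0.1·6.25 + 0.3·5.6 = 6.01.
E[X²] = 0.3·154.603 + 0.3·10.4 + 0.1·48.25 + 0.3·35.77 = 65.057.
Var(X) = E[X²] − (E[X])² = 65.057 − 36.1201 = 28.9369.

28.937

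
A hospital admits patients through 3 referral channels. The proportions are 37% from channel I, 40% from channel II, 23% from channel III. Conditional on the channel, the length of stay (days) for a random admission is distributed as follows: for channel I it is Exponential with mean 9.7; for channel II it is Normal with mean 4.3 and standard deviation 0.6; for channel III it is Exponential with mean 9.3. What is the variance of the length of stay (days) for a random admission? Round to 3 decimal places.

Per component, I: μ=9.7, E[X²]=188.18; II: μ=4.3, E[X²]=18.85; III: μ=9.3, E[X²]=172.98.
E[X] = 0.37·9.7 + 0.4·4.3 + 0.23·9.3 = 7.448.
E[X²] = 0.37·188.18 + 0.4·18.85 + 0.23·172.98 = 116.952.
Var(X) = E[X²] − (E[X])² = 116.952 − 55.4727 = 61.4793.

61.479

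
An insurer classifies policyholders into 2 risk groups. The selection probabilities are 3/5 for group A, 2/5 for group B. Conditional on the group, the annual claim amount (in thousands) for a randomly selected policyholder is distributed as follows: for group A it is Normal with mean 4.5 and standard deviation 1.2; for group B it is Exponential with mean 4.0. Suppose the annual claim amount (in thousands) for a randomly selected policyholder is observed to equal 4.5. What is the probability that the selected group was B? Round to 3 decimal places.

Likelihoods f(4.5 | ·): A: 0.332452; B: 0.0811631.
Posterior ∝ prior × likelihood. Numerator for B: 0.4·0.0811631 = 0.0324652.
Normalizing constant: 0.6·0.332452 + 0.4·0.0811631 = 0.231936.
P(B | observation) = 0.0324652 / 0.231936 = 0.139975.

0.140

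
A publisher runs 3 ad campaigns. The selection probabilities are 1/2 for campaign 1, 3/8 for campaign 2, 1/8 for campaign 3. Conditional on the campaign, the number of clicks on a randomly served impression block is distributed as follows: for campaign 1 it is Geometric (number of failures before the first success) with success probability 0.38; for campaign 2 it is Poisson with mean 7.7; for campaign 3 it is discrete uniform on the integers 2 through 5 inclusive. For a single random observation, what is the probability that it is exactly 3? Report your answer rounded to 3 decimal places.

0.089

Conditional on each campaign, P(X = 3): 1: 0.0905646; 2: 0.0344551; 3: 0.25.
By total probability, P(X = 3) = 0.5·0.0905646 + 0.375·0.0344551 + 0.125·0.25 = 0.089453.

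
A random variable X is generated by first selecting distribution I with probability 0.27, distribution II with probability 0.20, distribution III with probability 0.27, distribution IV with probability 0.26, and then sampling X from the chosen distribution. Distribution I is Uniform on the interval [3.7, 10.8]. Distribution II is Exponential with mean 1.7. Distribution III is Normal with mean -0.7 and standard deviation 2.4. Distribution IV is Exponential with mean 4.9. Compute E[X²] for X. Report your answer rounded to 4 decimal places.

30.6548

For each component E[X²] = Var + (mean)², giving I: 56.7633; II: 5.78; III: 6.25; IV: 48.02.
Overall E[X²] = 0.27·56.7633 + 0.2·5.78 + 0.27·6.25 + 0.26·48.02 = 30.6548.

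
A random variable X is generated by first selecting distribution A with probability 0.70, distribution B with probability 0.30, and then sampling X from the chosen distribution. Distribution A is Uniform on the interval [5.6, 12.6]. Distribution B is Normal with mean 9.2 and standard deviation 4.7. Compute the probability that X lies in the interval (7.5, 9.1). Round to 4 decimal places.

Conditional on each component, P(7.5 < X < 9.1): A: 0.228571; B: 0.132725.
By total probability, P(7.5 < X < 9.1) = 0.7·0.228571 + 0.3·0.132725 = 0.199818.

0.1998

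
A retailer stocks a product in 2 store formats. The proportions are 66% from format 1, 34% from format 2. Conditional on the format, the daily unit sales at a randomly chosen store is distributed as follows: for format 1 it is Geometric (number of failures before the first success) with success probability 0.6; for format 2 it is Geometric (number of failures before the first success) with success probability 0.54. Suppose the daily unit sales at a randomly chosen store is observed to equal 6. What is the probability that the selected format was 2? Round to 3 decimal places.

Likelihoods P(X=6 | ·): 1: 0.0024576; 2: 0.00511612.
Posterior ∝ prior × likelihood. Numerator for 2: 0.34·0.00511612 = 0.00173948.
Normalizing constant: 0.66·0.0024576 + 0.34·0.00511612 = 0.0033615.
P(2 | observation) = 0.00173948 / 0.0033615 = 0.517472.

0.517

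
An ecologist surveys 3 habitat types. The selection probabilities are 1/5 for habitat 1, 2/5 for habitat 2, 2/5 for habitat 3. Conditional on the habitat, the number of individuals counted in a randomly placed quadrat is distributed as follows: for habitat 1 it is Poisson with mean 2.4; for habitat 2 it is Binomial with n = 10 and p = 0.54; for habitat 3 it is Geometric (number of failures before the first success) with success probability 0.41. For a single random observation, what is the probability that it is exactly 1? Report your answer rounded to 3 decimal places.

0.142

Conditional on each habitat, P(X = 1): 1: 0.217723; 2: 0.00497983; 3: 0.2419.
By total probability, P(X = 1) = 0.2·0.217723 + 0.4·0.00497983 + 0.4·0.2419 = 0.142297.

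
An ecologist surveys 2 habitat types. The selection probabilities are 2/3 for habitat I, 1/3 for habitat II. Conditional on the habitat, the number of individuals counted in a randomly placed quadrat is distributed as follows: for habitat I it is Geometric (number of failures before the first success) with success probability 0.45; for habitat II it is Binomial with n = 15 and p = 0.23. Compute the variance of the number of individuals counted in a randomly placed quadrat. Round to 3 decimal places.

Per component, I: μ=1.22222, E[X²]=4.20988; II: μ=3.45, E[X²]=14.559.
E[X] = 0.666667·1.22222 + 0.333333·3.45 = 1.96481.
E[X²] = 0.666667·4.20988 + 0.333333·14.559 = 7.65958.
Var(X) = E[X²] − (E[X])² = 7.65958 − 3.8605 = 3.79909.

3.799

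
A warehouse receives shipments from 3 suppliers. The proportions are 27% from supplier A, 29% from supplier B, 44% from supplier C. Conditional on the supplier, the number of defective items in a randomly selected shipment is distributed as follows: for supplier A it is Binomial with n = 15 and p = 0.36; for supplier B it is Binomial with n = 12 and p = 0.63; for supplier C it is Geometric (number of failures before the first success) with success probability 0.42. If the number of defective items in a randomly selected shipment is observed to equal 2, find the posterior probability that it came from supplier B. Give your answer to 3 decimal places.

0.005

Likelihoods P(X=2 | ·): A: 0.0411277; B: 0.00125963; C: 0.141288.
Posterior ∝ prior × likelihood. Numerator for B: 0.29·0.00125963 = 0.000365292.
Normalizing constant: 0.27·0.0411277 + 0.29·0.00125963 + 0.44·0.141288 = 0.0736365.
P(B | observation) = 0.000365292 / 0.0736365 = 0.00496075.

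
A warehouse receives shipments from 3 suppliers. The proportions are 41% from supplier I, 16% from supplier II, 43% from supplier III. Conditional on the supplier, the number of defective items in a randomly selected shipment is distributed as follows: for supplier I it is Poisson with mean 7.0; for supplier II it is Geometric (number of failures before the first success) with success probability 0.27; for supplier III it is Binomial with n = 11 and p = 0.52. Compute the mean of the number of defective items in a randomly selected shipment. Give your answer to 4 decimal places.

Component means — I: 7; II: 2.7037; III: 5.72.
E[X] = 0.41·7 + 0.16·2.7037 + 0.43·5.72 = 5.76219.

5.7622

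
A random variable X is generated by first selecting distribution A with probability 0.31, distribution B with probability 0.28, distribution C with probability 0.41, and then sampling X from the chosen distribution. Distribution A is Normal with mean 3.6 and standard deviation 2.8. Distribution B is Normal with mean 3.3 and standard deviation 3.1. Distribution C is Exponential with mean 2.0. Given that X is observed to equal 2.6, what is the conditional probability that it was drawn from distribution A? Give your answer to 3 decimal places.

0.313

Likelihoods f(2.6 | ·): A: 0.133676; B: 0.125452; C: 0.136266.
Posterior ∝ prior × likelihood. Numerator for A: 0.31·0.133676 = 0.0414397.
Normalizing constant: 0.31·0.133676 + 0.28·0.125452 + 0.41·0.136266 = 0.132435.
P(A | observation) = 0.0414397 / 0.132435 = 0.312905.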